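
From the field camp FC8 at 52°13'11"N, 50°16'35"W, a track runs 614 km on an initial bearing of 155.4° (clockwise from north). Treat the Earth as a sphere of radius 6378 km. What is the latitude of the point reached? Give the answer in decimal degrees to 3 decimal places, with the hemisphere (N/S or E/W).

FC8: φ = +52.21972°, λ = -50.27639°
δ = d/R = 614/6378 = 0.096268 rad
φ₂ = arcsin(sin φ₁ cos δ + cos φ₁ sin δ cos θ)
   = arcsin(0.79037·0.99537 + 0.61264·0.09612·-0.90924) = 47.15237°
λ₂ = λ₁ + atan2(sin θ sin δ cos φ₁, cos δ − sin φ₁ sin φ₂) = -46.90327°

47.152°N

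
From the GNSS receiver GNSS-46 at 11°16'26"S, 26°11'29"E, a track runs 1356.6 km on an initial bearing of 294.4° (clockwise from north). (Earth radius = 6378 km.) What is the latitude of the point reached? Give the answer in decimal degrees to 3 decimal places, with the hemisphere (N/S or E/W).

GNSS-46: φ = -11.27389°, λ = +26.19139°
δ = d/R = 1356.6/6378 = 0.212700 rad
φ₂ = arcsin(sin φ₁ cos δ + cos φ₁ sin δ cos θ)
   = arcsin(-0.19550·0.97746 + 0.98070·0.21110·0.41310) = -6.06001°
λ₂ = λ₁ + atan2(sin θ sin δ cos φ₁, cos δ − sin φ₁ sin φ₂) = 15.04447°

6.060°S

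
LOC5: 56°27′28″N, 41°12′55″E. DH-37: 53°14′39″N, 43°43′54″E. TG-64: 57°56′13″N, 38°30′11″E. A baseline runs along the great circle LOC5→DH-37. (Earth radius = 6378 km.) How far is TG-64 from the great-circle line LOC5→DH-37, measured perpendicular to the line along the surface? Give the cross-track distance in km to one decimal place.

73.1 km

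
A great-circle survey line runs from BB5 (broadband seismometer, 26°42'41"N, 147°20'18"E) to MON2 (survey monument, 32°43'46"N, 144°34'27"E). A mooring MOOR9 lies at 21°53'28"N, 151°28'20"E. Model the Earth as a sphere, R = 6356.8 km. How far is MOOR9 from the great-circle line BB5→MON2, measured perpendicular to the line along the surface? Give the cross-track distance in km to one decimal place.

BB5: φ = +26.71139°, λ = +147.33833°
MON2: φ = +32.72944°, λ = +144.57417°
MOOR9: φ = +21.89111°, λ = +151.47222°
δ₁₃ = central angle BB5→MOOR9 = 0.106758 rad  (haversine)
θ₁₃ = bearing BB5→MOOR9 = 141.116°,  θ₁₂ = bearing BB5→MON2 = 338.927°
dₓₜ = R·arcsin(sin δ₁₃ · sin(θ₁₃ − θ₁₂)) = 6356.8·arcsin(0.10656·sin(-197.810°)) = 207.217 km
|dₓₜ| = 207.217 km

207.2 km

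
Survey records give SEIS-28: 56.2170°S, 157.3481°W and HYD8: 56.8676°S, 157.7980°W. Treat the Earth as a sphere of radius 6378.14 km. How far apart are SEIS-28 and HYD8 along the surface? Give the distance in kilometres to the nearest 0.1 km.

77.5 km

Δφ = -0.6506°,  Δλ = -0.4499°
a = sin²(Δφ/2) + cos φ₁ cos φ₂ sin²(Δλ/2) = 0.000037
c = 2·arcsin(√a) = 0.012152 rad = 0.6963°
d = R·c = 6378.14 × 0.012152 = 77.5 km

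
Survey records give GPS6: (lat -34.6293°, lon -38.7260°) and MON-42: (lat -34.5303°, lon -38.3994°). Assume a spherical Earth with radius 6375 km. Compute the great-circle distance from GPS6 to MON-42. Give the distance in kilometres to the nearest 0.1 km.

31.9 km

Δφ = 0.0990°,  Δλ = 0.3266°
a = sin²(Δφ/2) + cos φ₁ cos φ₂ sin²(Δλ/2) = 0.000006
c = 2·arcsin(√a) = 0.005001 rad = 0.2865°
d = R·c = 6375 × 0.005001 = 31.9 km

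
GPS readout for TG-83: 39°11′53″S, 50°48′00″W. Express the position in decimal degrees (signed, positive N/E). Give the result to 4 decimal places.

lat: 39.1981° S → -39.1981°
lon: 50.8000° W → -50.8000°

-39.1981°, -50.8000°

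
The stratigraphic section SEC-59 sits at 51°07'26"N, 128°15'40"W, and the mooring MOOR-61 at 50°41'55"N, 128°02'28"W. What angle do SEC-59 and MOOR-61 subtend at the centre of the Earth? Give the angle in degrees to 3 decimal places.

SEC-59: φ = +51.12389°, λ = -128.26111°
MOOR-61: φ = +50.69861°, λ = -128.04111°
Δφ = -0.4253°,  Δλ = 0.2200°
a = sin²(Δφ/2) + cos φ₁ cos φ₂ sin²(Δλ/2) = 0.000015
c = 2·arcsin(√a) = 0.007807 rad = 0.4473°

0.447°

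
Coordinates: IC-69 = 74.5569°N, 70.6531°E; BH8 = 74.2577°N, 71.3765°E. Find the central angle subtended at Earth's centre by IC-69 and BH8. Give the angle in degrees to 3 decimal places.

Δφ = -0.2992°,  Δλ = 0.7234°
a = sin²(Δφ/2) + cos φ₁ cos φ₂ sin²(Δλ/2) = 0.000010
c = 2·arcsin(√a) = 0.006228 rad = 0.3568°

0.357°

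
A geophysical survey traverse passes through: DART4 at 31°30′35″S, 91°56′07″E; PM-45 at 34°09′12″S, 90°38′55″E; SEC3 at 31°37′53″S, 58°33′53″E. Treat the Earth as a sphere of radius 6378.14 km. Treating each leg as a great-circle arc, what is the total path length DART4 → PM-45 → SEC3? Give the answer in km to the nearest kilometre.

DART4: φ = -31.50972°, λ = +91.93528°
PM-45: φ = -34.15333°, λ = +90.64861°
SEC3: φ = -31.63139°, λ = +58.56472°
DART4→PM-45: c = 0.049848 rad, d = 317.94 km
PM-45→SEC3: c = 0.470330 rad, d = 2999.83 km
Total = 317.94 + 2999.83 = 3317.76 km

3318 km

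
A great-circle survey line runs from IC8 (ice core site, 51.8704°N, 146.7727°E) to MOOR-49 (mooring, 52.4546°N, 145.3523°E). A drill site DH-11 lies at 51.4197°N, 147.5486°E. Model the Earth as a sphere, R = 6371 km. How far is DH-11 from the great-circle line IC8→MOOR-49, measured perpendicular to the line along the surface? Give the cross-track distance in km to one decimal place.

δ₁₃ = central angle IC8→DH-11 = 0.011510 rad  (haversine)
θ₁₃ = bearing IC8→DH-11 = 132.805°,  θ₁₂ = bearing IC8→MOOR-49 = 304.401°
dₓₜ = R·arcsin(sin δ₁₃ · sin(θ₁₃ − θ₁₂)) = 6371·arcsin(0.01151·sin(-171.596°)) = -10.717 km
|dₓₜ| = 10.717 km

10.7 km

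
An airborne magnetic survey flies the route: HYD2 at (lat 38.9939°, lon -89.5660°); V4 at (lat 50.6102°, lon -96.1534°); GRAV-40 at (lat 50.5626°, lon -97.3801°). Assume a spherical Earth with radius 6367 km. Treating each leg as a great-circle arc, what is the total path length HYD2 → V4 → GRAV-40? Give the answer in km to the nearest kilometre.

1477 km

HYD2→V4: c = 0.218324 rad, d = 1390.07 km
V4→GRAV-40: c = 0.013619 rad, d = 86.71 km
Total = 1390.07 + 86.71 = 1476.78 km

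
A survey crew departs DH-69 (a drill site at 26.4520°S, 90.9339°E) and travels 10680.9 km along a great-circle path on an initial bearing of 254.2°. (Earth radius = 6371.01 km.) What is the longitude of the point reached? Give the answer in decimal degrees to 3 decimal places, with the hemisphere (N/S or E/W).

δ = d/R = 10680.9/6371.01 = 1.676485 rad
φ₂ = arcsin(sin φ₁ cos δ + cos φ₁ sin δ cos θ)
   = arcsin(-0.44545·-0.10549 + 0.89531·0.99442·-0.27228) = -11.26946°
λ₂ = λ₁ + atan2(sin θ sin δ cos φ₁, cos δ − sin φ₁ sin φ₂) = -11.73317°

11.733°W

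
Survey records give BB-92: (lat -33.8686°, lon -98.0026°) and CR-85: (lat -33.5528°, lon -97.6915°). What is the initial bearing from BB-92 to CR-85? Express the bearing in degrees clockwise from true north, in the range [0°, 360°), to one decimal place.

39.4°

Δλ = 0.3111°
y = sin Δλ · cos φ₂ = 0.004525
x = cos φ₁ sin φ₂ − sin φ₁ cos φ₂ cos Δλ = 0.005505
θ = atan2(y, x) = 39.4200° → 39.4200° (mod 360°)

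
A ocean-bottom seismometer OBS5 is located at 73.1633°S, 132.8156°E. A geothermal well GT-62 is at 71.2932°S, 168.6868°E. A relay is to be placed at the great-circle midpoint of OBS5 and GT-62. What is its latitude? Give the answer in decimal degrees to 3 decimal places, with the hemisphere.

73.039°S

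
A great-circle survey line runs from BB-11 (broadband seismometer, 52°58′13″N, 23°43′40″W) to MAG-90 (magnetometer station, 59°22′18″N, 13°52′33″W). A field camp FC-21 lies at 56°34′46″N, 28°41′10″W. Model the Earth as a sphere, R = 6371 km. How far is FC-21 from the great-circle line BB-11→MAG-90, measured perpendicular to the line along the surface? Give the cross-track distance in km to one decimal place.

BB-11: φ = +52.97028°, λ = -23.72778°
MAG-90: φ = +59.37167°, λ = -13.87583°
FC-21: φ = +56.57944°, λ = -28.68611°
δ₁₃ = central angle BB-11→FC-21 = 0.080328 rad  (haversine)
θ₁₃ = bearing BB-11→FC-21 = 323.611°,  θ₁₂ = bearing BB-11→MAG-90 = 36.573°
dₓₜ = R·arcsin(sin δ₁₃ · sin(θ₁₃ − θ₁₂)) = 6371·arcsin(0.08024·sin(287.038°)) = -489.266 km
|dₓₜ| = 489.266 km

489.3 km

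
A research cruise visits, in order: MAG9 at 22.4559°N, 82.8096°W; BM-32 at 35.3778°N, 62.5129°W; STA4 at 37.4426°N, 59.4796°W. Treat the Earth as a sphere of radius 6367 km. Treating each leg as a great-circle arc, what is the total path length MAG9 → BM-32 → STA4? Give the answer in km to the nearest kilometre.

MAG9→BM-32: c = 0.382087 rad, d = 2432.75 km
BM-32→STA4: c = 0.055797 rad, d = 355.26 km
Total = 2432.75 + 355.26 = 2788.01 km

2788 km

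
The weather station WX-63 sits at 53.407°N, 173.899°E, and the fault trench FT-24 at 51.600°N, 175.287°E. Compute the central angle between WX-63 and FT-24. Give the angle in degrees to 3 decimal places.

Δφ = -1.8070°,  Δλ = 1.3880°
a = sin²(Δφ/2) + cos φ₁ cos φ₂ sin²(Δλ/2) = 0.000303
c = 2·arcsin(√a) = 0.034814 rad = 1.9947°

1.995°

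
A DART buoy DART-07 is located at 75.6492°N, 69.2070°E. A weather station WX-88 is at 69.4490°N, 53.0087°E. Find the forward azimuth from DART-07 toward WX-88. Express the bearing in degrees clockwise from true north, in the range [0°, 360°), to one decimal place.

226.0°

Δλ = -16.1983°
y = sin Δλ · cos φ₂ = -0.097927
x = cos φ₁ sin φ₂ − sin φ₁ cos φ₂ cos Δλ = -0.094502
θ = atan2(y, x) = -133.9802° → 226.0198° (mod 360°)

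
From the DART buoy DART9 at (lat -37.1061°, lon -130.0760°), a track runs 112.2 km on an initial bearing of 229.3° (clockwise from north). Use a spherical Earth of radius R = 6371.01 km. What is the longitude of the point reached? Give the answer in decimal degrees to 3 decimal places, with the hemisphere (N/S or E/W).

131.044°W

δ = d/R = 112.2/6371.01 = 0.017611 rad
φ₂ = arcsin(sin φ₁ cos δ + cos φ₁ sin δ cos θ)
   = arcsin(-0.60329·0.99984 + 0.79752·0.01761·-0.65210) = -37.76017°
λ₂ = λ₁ + atan2(sin θ sin δ cos φ₁, cos δ − sin φ₁ sin φ₂) = -131.04362°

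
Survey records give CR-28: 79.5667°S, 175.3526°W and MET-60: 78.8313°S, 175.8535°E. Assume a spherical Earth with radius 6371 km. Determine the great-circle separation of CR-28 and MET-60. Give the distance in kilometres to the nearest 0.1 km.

200.4 km

Δφ = 0.7354°,  Δλ = -8.7939°
a = sin²(Δφ/2) + cos φ₁ cos φ₂ sin²(Δλ/2) = 0.000247
c = 2·arcsin(√a) = 0.031456 rad = 1.8023°
d = R·c = 6371 × 0.031456 = 200.4 km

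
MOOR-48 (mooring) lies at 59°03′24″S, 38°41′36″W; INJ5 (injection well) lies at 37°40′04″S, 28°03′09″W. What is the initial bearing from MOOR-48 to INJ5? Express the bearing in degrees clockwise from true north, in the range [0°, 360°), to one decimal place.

MOOR-48: φ = -59.05667°, λ = -38.69333°
INJ5: φ = -37.66778°, λ = -28.05250°
Δλ = 10.6408°
y = sin Δλ · cos φ₂ = 0.146164
x = cos φ₁ sin φ₂ − sin φ₁ cos φ₂ cos Δλ = 0.353022
θ = atan2(y, x) = 22.4914° → 22.4914° (mod 360°)

22.5°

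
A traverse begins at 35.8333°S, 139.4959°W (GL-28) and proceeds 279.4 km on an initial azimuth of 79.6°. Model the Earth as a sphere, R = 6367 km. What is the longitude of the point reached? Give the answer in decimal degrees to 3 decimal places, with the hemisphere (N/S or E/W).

136.464°W

δ = d/R = 279.4/6367 = 0.043883 rad
φ₂ = arcsin(sin φ₁ cos δ + cos φ₁ sin δ cos θ)
   = arcsin(-0.58543·0.99904 + 0.81072·0.04387·0.18052) = -35.34126°
λ₂ = λ₁ + atan2(sin θ sin δ cos φ₁, cos δ − sin φ₁ sin φ₂) = -136.46381°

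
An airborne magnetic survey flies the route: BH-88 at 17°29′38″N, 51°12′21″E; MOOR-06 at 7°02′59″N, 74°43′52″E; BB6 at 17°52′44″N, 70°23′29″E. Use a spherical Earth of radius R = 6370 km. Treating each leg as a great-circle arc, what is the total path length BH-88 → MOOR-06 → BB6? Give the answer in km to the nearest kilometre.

BH-88: φ = +17.49389°, λ = +51.20583°
MOOR-06: φ = +7.04972°, λ = +74.73111°
BB6: φ = +17.87889°, λ = +70.39139°
BH-88→MOOR-06: c = 0.439981 rad, d = 2802.68 km
MOOR-06→BB6: c = 0.202913 rad, d = 1292.55 km
Total = 2802.68 + 1292.55 = 4095.24 km

4095 km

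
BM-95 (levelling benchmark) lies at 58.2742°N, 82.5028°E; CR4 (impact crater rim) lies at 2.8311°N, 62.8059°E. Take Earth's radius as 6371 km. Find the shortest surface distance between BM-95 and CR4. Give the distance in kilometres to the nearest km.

6400 km

Δφ = -55.4431°,  Δλ = -19.6969°
a = sin²(Δφ/2) + cos φ₁ cos φ₂ sin²(Δλ/2) = 0.231753
c = 2·arcsin(√a) = 1.004520 rad = 57.5547°
d = R·c = 6371 × 1.004520 = 6399.8 km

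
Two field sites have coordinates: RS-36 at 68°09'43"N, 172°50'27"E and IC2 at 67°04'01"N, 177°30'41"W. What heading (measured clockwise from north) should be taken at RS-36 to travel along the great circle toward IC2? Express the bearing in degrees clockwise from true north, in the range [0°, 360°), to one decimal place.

RS-36: φ = +68.16194°, λ = +172.84083°
IC2: φ = +67.06694°, λ = -177.51139°
Δλ = 9.6478°
y = sin Δλ · cos φ₂ = 0.065303
x = cos φ₁ sin φ₂ − sin φ₁ cos φ₂ cos Δλ = -0.013995
θ = atan2(y, x) = 102.0958° → 102.0958° (mod 360°)

102.1°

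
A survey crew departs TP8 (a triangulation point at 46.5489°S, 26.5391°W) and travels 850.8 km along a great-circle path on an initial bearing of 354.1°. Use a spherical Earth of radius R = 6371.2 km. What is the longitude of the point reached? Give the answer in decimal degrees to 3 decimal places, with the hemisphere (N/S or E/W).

δ = d/R = 850.8/6371.2 = 0.133538 rad
φ₂ = arcsin(sin φ₁ cos δ + cos φ₁ sin δ cos θ)
   = arcsin(-0.72596·0.99110 + 0.68774·0.13314·0.99470) = -38.93343°
λ₂ = λ₁ + atan2(sin θ sin δ cos φ₁, cos δ − sin φ₁ sin φ₂) = -27.54722°

27.547°W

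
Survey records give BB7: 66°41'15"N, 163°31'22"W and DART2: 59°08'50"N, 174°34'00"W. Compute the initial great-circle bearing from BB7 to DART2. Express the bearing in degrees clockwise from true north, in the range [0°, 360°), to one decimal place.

218.7°

BB7: φ = +66.68750°, λ = -163.52278°
DART2: φ = +59.14722°, λ = -174.56667°
Δλ = -11.0439°
y = sin Δλ · cos φ₂ = -0.098239
x = cos φ₁ sin φ₂ − sin φ₁ cos φ₂ cos Δλ = -0.122501
θ = atan2(y, x) = -141.2724° → 218.7276° (mod 360°)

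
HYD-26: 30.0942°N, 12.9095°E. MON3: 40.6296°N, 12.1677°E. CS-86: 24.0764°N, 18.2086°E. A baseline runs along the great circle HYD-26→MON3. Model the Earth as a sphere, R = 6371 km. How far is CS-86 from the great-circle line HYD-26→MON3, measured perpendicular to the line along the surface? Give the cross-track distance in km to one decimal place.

501.8 km

δ₁₃ = central angle HYD-26→CS-86 = 0.133416 rad  (haversine)
θ₁₃ = bearing HYD-26→CS-86 = 140.662°,  θ₁₂ = bearing HYD-26→MON3 = 356.925°
dₓₜ = R·arcsin(sin δ₁₃ · sin(θ₁₃ − θ₁₂)) = 6371·arcsin(0.13302·sin(-216.262°)) = 501.784 km
|dₓₜ| = 501.784 km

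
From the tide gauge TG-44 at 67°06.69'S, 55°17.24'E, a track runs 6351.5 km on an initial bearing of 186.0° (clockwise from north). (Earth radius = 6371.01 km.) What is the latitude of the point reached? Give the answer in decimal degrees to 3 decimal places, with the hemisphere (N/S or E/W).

55.586°S

TG-44: φ = -67.11150°, λ = +55.28733°
δ = d/R = 6351.5/6371.01 = 0.996938 rad
φ₂ = arcsin(sin φ₁ cos δ + cos φ₁ sin δ cos θ)
   = arcsin(-0.92126·0.54288 + 0.38894·0.83981·-0.99452) = -55.58635°
λ₂ = λ₁ + atan2(sin θ sin δ cos φ₁, cos δ − sin φ₁ sin φ₂) = -115.77699°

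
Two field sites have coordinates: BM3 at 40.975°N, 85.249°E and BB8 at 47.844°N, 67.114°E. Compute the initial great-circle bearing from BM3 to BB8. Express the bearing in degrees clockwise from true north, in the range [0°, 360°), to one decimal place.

304.1°

Δλ = -18.1350°
y = sin Δλ · cos φ₂ = -0.208901
x = cos φ₁ sin φ₂ − sin φ₁ cos φ₂ cos Δλ = 0.141461
θ = atan2(y, x) = -55.8954° → 304.1046° (mod 360°)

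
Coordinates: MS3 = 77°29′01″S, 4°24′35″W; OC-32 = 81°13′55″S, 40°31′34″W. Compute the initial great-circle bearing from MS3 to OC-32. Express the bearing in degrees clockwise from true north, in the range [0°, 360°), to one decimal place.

223.7°

MS3: φ = -77.48361°, λ = -4.40972°
OC-32: φ = -81.23194°, λ = -40.52611°
Δλ = -36.1164°
y = sin Δλ · cos φ₂ = -0.089849
x = cos φ₁ sin φ₂ − sin φ₁ cos φ₂ cos Δλ = -0.093973
θ = atan2(y, x) = -136.2850° → 223.7150° (mod 360°)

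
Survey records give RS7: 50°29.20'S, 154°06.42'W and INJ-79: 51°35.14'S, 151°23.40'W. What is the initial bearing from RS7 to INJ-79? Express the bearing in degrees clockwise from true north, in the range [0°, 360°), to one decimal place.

RS7: φ = -50.48667°, λ = -154.10700°
INJ-79: φ = -51.58567°, λ = -151.39000°
Δλ = 2.7170°
y = sin Δλ · cos φ₂ = 0.029453
x = cos φ₁ sin φ₂ − sin φ₁ cos φ₂ cos Δλ = -0.019719
θ = atan2(y, x) = 123.8020° → 123.8020° (mod 360°)

123.8°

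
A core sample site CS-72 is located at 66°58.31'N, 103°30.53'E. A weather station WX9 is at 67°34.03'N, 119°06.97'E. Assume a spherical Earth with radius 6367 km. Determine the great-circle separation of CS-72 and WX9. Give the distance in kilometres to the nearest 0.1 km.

671.6 km

CS-72: φ = +66.97183°, λ = +103.50883°
WX9: φ = +67.56717°, λ = +119.11617°
Δφ = 0.5953°,  Δλ = 15.6073°
a = sin²(Δφ/2) + cos φ₁ cos φ₂ sin²(Δλ/2) = 0.002779
c = 2·arcsin(√a) = 0.105482 rad = 6.0437°
d = R·c = 6367 × 0.105482 = 671.6 km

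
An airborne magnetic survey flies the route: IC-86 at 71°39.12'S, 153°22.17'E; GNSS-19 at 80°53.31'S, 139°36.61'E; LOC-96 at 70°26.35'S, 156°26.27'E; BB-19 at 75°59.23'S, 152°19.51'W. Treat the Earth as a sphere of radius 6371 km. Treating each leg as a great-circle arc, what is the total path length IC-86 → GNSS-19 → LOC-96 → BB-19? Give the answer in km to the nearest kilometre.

4012 km

IC-86: φ = -71.65200°, λ = +153.36950°
GNSS-19: φ = -80.88850°, λ = +139.61017°
LOC-96: φ = -70.43917°, λ = +156.43783°
BB-19: φ = -75.98717°, λ = -152.32517°
IC-86→GNSS-19: c = 0.169888 rad, d = 1082.36 km
GNSS-19→LOC-96: c = 0.194495 rad, d = 1239.13 km
LOC-96→BB-19: c = 0.265340 rad, d = 1690.48 km
Total = 1082.36 + 1239.13 + 1690.48 = 4011.96 km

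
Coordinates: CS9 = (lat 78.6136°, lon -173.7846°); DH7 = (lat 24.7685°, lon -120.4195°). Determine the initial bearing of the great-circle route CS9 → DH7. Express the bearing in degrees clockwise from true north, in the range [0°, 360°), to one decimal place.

Δλ = 53.3651°
y = sin Δλ · cos φ₂ = 0.728635
x = cos φ₁ sin φ₂ − sin φ₁ cos φ₂ cos Δλ = -0.448445
θ = atan2(y, x) = 121.6106° → 121.6106° (mod 360°)

121.6°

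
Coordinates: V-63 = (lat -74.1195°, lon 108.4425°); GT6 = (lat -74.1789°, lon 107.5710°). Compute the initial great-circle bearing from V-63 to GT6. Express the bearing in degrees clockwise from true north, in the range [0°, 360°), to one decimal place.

255.6°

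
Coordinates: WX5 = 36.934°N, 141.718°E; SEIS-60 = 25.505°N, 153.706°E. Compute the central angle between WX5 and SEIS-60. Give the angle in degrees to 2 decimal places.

Δφ = -11.4290°,  Δλ = 11.9880°
a = sin²(Δφ/2) + cos φ₁ cos φ₂ sin²(Δλ/2) = 0.017781
c = 2·arcsin(√a) = 0.267490 rad = 15.3260°

15.33°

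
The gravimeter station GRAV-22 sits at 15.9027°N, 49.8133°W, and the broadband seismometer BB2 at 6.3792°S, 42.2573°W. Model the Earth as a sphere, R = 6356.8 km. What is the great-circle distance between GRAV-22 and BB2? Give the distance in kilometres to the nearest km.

Δφ = -22.2819°,  Δλ = 7.5560°
a = sin²(Δφ/2) + cos φ₁ cos φ₂ sin²(Δλ/2) = 0.041485
c = 2·arcsin(√a) = 0.410227 rad = 23.5043°
d = R·c = 6356.8 × 0.410227 = 2607.7 km

2608 km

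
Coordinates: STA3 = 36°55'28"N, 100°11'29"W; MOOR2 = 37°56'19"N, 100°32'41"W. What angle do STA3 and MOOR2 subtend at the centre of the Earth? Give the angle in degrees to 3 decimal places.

1.052°

STA3: φ = +36.92444°, λ = -100.19139°
MOOR2: φ = +37.93861°, λ = -100.54472°
Δφ = 1.0142°,  Δλ = -0.3533°
a = sin²(Δφ/2) + cos φ₁ cos φ₂ sin²(Δλ/2) = 0.000084
c = 2·arcsin(√a) = 0.018365 rad = 1.0523°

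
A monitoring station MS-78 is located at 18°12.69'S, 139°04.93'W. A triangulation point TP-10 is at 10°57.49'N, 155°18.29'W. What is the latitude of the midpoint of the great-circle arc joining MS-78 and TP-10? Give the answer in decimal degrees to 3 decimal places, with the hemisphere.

MS-78: φ = -18.21150°, λ = -139.08217°
TP-10: φ = +10.95817°, λ = -155.30483°
Bx = cos φ₂ cos Δλ = 0.942675,  By = cos φ₂ sin Δλ = -0.274277
φₘ = atan2(sin φ₁ + sin φ₂, √((cos φ₁ + Bx)² + By²)) = -3.66321°
λₘ = λ₁ + atan2(By, cos φ₁ + Bx) = -147.32817°

3.663°S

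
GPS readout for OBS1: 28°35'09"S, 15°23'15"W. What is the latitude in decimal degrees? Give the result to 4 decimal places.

28.5858°S

28° + 35′/60 + 9″/3600 = 28 + 0.58333 + 0.00250 = 28.5858°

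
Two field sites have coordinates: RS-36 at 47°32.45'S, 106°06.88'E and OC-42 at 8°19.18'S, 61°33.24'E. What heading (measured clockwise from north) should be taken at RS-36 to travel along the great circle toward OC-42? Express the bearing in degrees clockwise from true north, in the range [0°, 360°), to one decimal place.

RS-36: φ = -47.54083°, λ = +106.11467°
OC-42: φ = -8.31967°, λ = +61.55400°
Δλ = -44.5607°
y = sin Δλ · cos φ₂ = -0.694280
x = cos φ₁ sin φ₂ − sin φ₁ cos φ₂ cos Δλ = 0.422448
θ = atan2(y, x) = -58.6808° → 301.3192° (mod 360°)

301.3°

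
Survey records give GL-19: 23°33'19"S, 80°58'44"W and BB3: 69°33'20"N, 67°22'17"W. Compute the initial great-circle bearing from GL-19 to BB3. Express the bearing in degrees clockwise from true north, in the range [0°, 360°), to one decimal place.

4.7°

GL-19: φ = -23.55528°, λ = -80.97889°
BB3: φ = +69.55556°, λ = -67.37139°
Δλ = 13.6075°
y = sin Δλ · cos φ₂ = 0.082179
x = cos φ₁ sin φ₂ − sin φ₁ cos φ₂ cos Δλ = 0.994608
θ = atan2(y, x) = 4.7233° → 4.7233° (mod 360°)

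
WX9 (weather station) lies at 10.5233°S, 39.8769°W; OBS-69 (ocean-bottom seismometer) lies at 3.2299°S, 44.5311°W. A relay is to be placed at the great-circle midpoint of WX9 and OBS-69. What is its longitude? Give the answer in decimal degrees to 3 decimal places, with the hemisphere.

42.222°W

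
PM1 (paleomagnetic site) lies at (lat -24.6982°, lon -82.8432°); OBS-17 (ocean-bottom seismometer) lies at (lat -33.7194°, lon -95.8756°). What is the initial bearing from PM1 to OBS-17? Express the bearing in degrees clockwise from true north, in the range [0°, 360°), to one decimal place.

Δλ = -13.0324°
y = sin Δλ · cos φ₂ = -0.187565
x = cos φ₁ sin φ₂ − sin φ₁ cos φ₂ cos Δλ = -0.165752
θ = atan2(y, x) = -131.4671° → 228.5329° (mod 360°)

228.5°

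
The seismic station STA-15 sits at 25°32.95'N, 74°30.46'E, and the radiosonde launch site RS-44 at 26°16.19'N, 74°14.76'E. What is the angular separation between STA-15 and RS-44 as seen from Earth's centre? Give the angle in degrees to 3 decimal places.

0.758°

STA-15: φ = +25.54917°, λ = +74.50767°
RS-44: φ = +26.26983°, λ = +74.24600°
Δφ = 0.7207°,  Δλ = -0.2617°
a = sin²(Δφ/2) + cos φ₁ cos φ₂ sin²(Δλ/2) = 0.000044
c = 2·arcsin(√a) = 0.013232 rad = 0.7581°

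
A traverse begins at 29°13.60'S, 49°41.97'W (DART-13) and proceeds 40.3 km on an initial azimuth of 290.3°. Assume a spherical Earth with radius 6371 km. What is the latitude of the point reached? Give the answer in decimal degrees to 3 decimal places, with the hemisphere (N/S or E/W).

29.100°S

DART-13: φ = -29.22667°, λ = -49.69950°
δ = d/R = 40.3/6371 = 0.006326 rad
φ₂ = arcsin(sin φ₁ cos δ + cos φ₁ sin δ cos θ)
   = arcsin(-0.48827·0.99998 + 0.87269·0.00633·0.34694) = -29.10037°
λ₂ = λ₁ + atan2(sin θ sin δ cos φ₁, cos δ − sin φ₁ sin φ₂) = -50.08852°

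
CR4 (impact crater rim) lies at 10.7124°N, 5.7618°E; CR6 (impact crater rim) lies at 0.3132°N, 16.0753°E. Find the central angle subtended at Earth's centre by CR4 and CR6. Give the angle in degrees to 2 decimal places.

Δφ = -10.3992°,  Δλ = 10.3135°
a = sin²(Δφ/2) + cos φ₁ cos φ₂ sin²(Δλ/2) = 0.016151
c = 2·arcsin(√a) = 0.254860 rad = 14.6024°

14.60°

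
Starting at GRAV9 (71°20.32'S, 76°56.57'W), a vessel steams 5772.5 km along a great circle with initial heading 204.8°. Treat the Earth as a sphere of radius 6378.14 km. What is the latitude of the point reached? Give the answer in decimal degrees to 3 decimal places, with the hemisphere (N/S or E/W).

54.451°S

GRAV9: φ = -71.33867°, λ = -76.94283°
δ = d/R = 5772.5/6378.14 = 0.905044 rad
φ₂ = arcsin(sin φ₁ cos δ + cos φ₁ sin δ cos θ)
   = arcsin(-0.94743·0.61765 + 0.31997·0.78645·-0.90778) = -54.45069°
λ₂ = λ₁ + atan2(sin θ sin δ cos φ₁, cos δ − sin φ₁ sin φ₂) = 137.62519°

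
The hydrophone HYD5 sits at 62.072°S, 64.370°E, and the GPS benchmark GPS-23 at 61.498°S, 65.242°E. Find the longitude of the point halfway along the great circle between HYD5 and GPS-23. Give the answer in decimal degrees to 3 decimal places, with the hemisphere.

64.810°E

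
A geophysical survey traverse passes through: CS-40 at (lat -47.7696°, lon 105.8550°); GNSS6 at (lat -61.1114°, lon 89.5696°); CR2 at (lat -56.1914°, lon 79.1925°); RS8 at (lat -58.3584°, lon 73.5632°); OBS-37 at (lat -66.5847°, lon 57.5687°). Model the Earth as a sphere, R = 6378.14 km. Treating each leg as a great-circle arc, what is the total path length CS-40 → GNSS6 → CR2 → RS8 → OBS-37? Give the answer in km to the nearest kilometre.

4262 km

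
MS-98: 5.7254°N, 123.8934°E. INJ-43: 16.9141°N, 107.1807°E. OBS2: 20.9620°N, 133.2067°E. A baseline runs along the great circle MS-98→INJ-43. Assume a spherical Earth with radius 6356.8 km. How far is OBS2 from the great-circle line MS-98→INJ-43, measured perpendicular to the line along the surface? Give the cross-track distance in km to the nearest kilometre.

δ₁₃ = central angle MS-98→OBS2 = 0.309123 rad  (haversine)
θ₁₃ = bearing MS-98→OBS2 = 29.785°,  θ₁₂ = bearing MS-98→INJ-43 = 305.751°
dₓₜ = R·arcsin(sin δ₁₃ · sin(θ₁₃ − θ₁₂)) = 6356.8·arcsin(0.30422·sin(-275.966°)) = 1954.041 km
|dₓₜ| = 1954.041 km

1954 km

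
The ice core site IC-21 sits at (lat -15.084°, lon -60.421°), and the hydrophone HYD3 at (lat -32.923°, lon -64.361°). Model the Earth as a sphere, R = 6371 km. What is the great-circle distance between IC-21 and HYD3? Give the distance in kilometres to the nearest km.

2023 km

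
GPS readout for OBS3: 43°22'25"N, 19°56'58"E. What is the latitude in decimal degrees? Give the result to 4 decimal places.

43.3736°N

43° + 22′/60 + 25″/3600 = 43 + 0.36667 + 0.00694 = 43.3736°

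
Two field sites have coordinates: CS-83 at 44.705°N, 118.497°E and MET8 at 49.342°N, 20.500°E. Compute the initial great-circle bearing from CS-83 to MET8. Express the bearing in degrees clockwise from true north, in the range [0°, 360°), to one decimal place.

Δλ = -97.9970°
y = sin Δλ · cos φ₂ = -0.645206
x = cos φ₁ sin φ₂ − sin φ₁ cos φ₂ cos Δλ = 0.602938
θ = atan2(y, x) = -46.9396° → 313.0604° (mod 360°)

313.1°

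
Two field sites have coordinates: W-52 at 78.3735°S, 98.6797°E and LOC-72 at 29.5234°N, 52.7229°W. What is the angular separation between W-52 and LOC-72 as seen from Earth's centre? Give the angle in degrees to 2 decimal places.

Δφ = 107.8969°,  Δλ = -151.4026°
a = sin²(Δφ/2) + cos φ₁ cos φ₂ sin²(Δλ/2) = 0.818319
c = 2·arcsin(√a) = 2.260927 rad = 129.5416°

129.54°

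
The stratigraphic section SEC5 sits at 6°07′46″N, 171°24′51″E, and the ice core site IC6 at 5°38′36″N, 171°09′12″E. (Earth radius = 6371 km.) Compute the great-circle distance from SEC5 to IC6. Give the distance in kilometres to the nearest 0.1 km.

SEC5: φ = +6.12944°, λ = +171.41417°
IC6: φ = +5.64333°, λ = +171.15333°
Δφ = -0.4861°,  Δλ = -0.2608°
a = sin²(Δφ/2) + cos φ₁ cos φ₂ sin²(Δλ/2) = 0.000023
c = 2·arcsin(√a) = 0.009617 rad = 0.5510°
d = R·c = 6371 × 0.009617 = 61.3 km

61.3 km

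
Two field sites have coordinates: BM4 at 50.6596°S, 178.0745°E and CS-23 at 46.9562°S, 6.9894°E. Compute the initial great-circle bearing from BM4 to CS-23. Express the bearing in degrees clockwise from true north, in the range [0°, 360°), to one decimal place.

186.1°

Δλ = -171.0851°
y = sin Δλ · cos φ₂ = -0.105774
x = cos φ₁ sin φ₂ − sin φ₁ cos φ₂ cos Δλ = -0.984802
θ = atan2(y, x) = -173.8696° → 186.1304° (mod 360°)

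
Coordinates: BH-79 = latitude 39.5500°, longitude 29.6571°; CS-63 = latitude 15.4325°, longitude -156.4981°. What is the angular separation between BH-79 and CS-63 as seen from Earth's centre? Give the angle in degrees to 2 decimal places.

124.72°

Δφ = -24.1175°,  Δλ = 173.8448°
a = sin²(Δφ/2) + cos φ₁ cos φ₂ sin²(Δλ/2) = 0.784771
c = 2·arcsin(√a) = 2.176745 rad = 124.7183°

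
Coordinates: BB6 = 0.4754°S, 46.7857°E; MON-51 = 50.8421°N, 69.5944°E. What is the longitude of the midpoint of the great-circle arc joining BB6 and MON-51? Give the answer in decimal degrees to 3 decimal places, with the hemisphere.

Bx = cos φ₂ cos Δλ = 0.582082,  By = cos φ₂ sin Δλ = 0.244789
φₘ = atan2(sin φ₁ + sin φ₂, √((cos φ₁ + Bx)² + By²)) = 25.60295°
λₘ = λ₁ + atan2(By, cos φ₁ + Bx) = 55.58128°

55.581°E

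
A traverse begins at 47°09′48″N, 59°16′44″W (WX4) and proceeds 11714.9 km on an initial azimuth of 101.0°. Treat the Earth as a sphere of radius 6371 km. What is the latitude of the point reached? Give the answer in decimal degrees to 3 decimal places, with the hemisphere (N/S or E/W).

WX4: φ = +47.16333°, λ = -59.27889°
δ = d/R = 11714.9/6371 = 1.838785 rad
φ₂ = arcsin(sin φ₁ cos δ + cos φ₁ sin δ cos θ)
   = arcsin(0.73329·-0.26479 + 0.67991·0.96431·-0.19081) = -18.61899°
λ₂ = λ₁ + atan2(sin θ sin δ cos φ₁, cos δ − sin φ₁ sin φ₂) = 33.44952°

18.619°S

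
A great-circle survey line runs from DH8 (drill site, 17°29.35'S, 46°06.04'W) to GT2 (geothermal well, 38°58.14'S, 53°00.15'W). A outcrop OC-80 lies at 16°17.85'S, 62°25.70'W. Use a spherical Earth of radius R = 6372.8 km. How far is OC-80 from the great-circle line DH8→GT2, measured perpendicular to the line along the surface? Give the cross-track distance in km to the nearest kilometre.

1701 km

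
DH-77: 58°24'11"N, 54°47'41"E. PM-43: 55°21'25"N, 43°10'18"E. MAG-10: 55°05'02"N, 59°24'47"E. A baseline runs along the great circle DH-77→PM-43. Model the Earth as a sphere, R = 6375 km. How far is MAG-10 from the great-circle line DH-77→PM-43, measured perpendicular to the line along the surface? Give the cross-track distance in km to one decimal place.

440.0 km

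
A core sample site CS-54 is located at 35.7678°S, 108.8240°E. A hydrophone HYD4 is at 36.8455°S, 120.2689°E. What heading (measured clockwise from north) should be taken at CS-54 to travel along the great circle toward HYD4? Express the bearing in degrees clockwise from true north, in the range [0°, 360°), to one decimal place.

100.0°

Δλ = 11.4449°
y = sin Δλ · cos φ₂ = 0.158791
x = cos φ₁ sin φ₂ − sin φ₁ cos φ₂ cos Δλ = -0.028109
θ = atan2(y, x) = 100.0385° → 100.0385° (mod 360°)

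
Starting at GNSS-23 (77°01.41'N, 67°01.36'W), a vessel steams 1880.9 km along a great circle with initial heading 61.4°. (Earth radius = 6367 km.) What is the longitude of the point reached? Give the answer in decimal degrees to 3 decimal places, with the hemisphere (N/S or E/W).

5.799°E

GNSS-23: φ = +77.02350°, λ = -67.02267°
δ = d/R = 1880.9/6367 = 0.295414 rad
φ₂ = arcsin(sin φ₁ cos δ + cos φ₁ sin δ cos θ)
   = arcsin(0.97446·0.95668 + 0.22455·0.29114·0.47869) = 74.48162°
λ₂ = λ₁ + atan2(sin θ sin δ cos φ₁, cos δ − sin φ₁ sin φ₂) = 5.79908°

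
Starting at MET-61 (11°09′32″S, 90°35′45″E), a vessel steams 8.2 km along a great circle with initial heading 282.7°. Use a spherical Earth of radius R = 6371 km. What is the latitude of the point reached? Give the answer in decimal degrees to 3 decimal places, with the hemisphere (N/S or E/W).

11.143°S

MET-61: φ = -11.15889°, λ = +90.59583°
δ = d/R = 8.2/6371 = 0.001287 rad
φ₂ = arcsin(sin φ₁ cos δ + cos φ₁ sin δ cos θ)
   = arcsin(-0.19353·1.00000 + 0.98109·0.00129·0.21985) = -11.14267°
λ₂ = λ₁ + atan2(sin θ sin δ cos φ₁, cos δ − sin φ₁ sin φ₂) = 90.52251°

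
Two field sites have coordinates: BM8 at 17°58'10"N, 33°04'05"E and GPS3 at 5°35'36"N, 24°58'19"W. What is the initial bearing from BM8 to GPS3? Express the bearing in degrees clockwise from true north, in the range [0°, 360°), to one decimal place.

BM8: φ = +17.96944°, λ = +33.06806°
GPS3: φ = +5.59333°, λ = -24.97194°
Δλ = -58.0400°
y = sin Δλ · cos φ₂ = -0.844378
x = cos φ₁ sin φ₂ − sin φ₁ cos φ₂ cos Δλ = -0.069812
θ = atan2(y, x) = -94.7264° → 265.2736° (mod 360°)

265.3°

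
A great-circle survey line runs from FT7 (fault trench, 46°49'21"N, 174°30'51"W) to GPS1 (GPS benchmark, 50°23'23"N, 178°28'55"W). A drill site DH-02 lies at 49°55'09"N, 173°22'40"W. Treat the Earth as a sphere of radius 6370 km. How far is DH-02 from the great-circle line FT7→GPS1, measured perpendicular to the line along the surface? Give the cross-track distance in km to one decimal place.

FT7: φ = +46.82250°, λ = -174.51417°
GPS1: φ = +50.38972°, λ = -178.48194°
DH-02: φ = +49.91917°, λ = -173.37778°
δ₁₃ = central angle FT7→DH-02 = 0.055628 rad  (haversine)
θ₁₃ = bearing FT7→DH-02 = 13.278°,  θ₁₂ = bearing FT7→GPS1 = 325.140°
dₓₜ = R·arcsin(sin δ₁₃ · sin(θ₁₃ − θ₁₂)) = 6370·arcsin(0.05560·sin(-311.863°)) = 263.841 km
|dₓₜ| = 263.841 km

263.8 km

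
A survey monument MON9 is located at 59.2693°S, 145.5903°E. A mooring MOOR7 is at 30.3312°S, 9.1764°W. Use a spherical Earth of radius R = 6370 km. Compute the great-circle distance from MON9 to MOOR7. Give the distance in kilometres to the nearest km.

9782 km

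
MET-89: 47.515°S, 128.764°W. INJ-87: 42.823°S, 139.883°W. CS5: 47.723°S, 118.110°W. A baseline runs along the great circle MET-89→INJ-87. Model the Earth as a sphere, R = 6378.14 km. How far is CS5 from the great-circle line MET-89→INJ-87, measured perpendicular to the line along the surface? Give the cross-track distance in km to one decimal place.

δ₁₃ = central angle MET-89→CS5 = 0.125293 rad  (haversine)
θ₁₃ = bearing MET-89→CS5 = 95.594°,  θ₁₂ = bearing MET-89→INJ-87 = 296.864°
dₓₜ = R·arcsin(sin δ₁₃ · sin(θ₁₃ − θ₁₂)) = 6378.14·arcsin(0.12497·sin(-201.269°)) = 289.228 km
|dₓₜ| = 289.228 km

289.2 km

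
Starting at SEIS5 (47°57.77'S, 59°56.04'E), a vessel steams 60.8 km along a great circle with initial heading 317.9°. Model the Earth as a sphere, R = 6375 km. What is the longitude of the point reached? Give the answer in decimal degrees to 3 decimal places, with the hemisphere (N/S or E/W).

SEIS5: φ = -47.96283°, λ = +59.93400°
δ = d/R = 60.8/6375 = 0.009537 rad
φ₂ = arcsin(sin φ₁ cos δ + cos φ₁ sin δ cos θ)
   = arcsin(-0.74271·0.99995 + 0.66961·0.00954·0.74198) = -47.55610°
λ₂ = λ₁ + atan2(sin θ sin δ cos φ₁, cos δ − sin φ₁ sin φ₂) = 59.39115°

59.391°E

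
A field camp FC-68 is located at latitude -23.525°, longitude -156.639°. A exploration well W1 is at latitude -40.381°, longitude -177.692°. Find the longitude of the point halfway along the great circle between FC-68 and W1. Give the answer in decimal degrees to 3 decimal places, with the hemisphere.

166.182°W

Bx = cos φ₂ cos Δλ = 0.710905,  By = cos φ₂ sin Δλ = -0.273646
φₘ = atan2(sin φ₁ + sin φ₂, √((cos φ₁ + Bx)² + By²)) = -32.38747°
λₘ = λ₁ + atan2(By, cos φ₁ + Bx) = -166.18169°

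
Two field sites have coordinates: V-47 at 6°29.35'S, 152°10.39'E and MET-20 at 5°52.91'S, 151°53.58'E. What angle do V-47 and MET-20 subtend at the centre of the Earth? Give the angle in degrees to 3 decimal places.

0.668°

V-47: φ = -6.48917°, λ = +152.17317°
MET-20: φ = -5.88183°, λ = +151.89300°
Δφ = 0.6073°,  Δλ = -0.2802°
a = sin²(Δφ/2) + cos φ₁ cos φ₂ sin²(Δλ/2) = 0.000034
c = 2·arcsin(√a) = 0.011662 rad = 0.6682°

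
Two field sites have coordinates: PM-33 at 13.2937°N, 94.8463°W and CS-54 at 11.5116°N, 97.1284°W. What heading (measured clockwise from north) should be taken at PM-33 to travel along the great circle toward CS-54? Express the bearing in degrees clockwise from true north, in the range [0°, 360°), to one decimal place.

Δλ = -2.2821°
y = sin Δλ · cos φ₂ = -0.039019
x = cos φ₁ sin φ₂ − sin φ₁ cos φ₂ cos Δλ = -0.030920
θ = atan2(y, x) = -128.3946° → 231.6054° (mod 360°)

231.6°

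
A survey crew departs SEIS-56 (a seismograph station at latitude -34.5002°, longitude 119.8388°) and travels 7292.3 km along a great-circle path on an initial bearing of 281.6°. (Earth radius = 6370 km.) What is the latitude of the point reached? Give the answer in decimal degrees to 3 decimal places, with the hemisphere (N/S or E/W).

δ = d/R = 7292.3/6370 = 1.144788 rad
φ₂ = arcsin(sin φ₁ cos δ + cos φ₁ sin δ cos θ)
   = arcsin(-0.56641·0.41324 + 0.82412·0.91062·0.20108) = -4.77024°
λ₂ = λ₁ + atan2(sin θ sin δ cos φ₁, cos δ − sin φ₁ sin φ₂) = 56.31446°

4.770°S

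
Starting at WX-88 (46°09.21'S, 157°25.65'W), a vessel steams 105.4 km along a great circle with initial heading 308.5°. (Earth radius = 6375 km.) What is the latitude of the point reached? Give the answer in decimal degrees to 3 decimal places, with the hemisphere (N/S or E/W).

WX-88: φ = -46.15350°, λ = -157.42750°
δ = d/R = 105.4/6375 = 0.016533 rad
φ₂ = arcsin(sin φ₁ cos δ + cos φ₁ sin δ cos θ)
   = arcsin(-0.72120·0.99986 + 0.69273·0.01653·0.62251) = -45.55887°
λ₂ = λ₁ + atan2(sin θ sin δ cos φ₁, cos δ − sin φ₁ sin φ₂) = -158.48633°

45.559°S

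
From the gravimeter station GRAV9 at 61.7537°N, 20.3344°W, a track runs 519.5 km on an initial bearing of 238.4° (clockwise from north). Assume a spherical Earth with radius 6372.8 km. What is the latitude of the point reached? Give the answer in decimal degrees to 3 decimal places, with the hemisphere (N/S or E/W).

δ = d/R = 519.5/6372.8 = 0.081518 rad
φ₂ = arcsin(sin φ₁ cos δ + cos φ₁ sin δ cos θ)
   = arcsin(0.88092·0.99668 + 0.47326·0.08143·-0.52399) = 59.07081°
λ₂ = λ₁ + atan2(sin θ sin δ cos φ₁, cos δ − sin φ₁ sin φ₂) = -28.08935°

59.071°N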